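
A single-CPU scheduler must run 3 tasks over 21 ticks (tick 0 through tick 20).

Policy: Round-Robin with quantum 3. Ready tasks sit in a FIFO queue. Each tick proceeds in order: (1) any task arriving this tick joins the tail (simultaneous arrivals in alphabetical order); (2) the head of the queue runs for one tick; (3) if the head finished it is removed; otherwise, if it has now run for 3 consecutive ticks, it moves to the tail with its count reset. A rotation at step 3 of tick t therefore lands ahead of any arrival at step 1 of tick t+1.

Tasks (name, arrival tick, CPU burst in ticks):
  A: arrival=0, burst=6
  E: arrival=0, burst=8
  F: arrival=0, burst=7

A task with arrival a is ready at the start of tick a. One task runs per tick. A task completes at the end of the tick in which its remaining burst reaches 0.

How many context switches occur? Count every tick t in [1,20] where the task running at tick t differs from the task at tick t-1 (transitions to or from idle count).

context switches = 7

t=0: queue=[A,E,F] q_used=0 → run A
t=1: queue=[A,E,F] q_used=1 → run A
t=2: queue=[A,E,F] q_used=2 → run A
t=3: queue=[E,F,A] q_used=0 → run E
t=4: queue=[E,F,A] q_used=1 → run E
t=5: queue=[E,F,A] q_used=2 → run E
t=6: queue=[F,A,E] q_used=0 → run F
t=7: queue=[F,A,E] q_used=1 → run F
t=8: queue=[F,A,E] q_used=2 → run F
t=9: queue=[A,E,F] q_used=0 → run A
t=10: queue=[A,E,F] q_used=1 → run A
t=11: queue=[A,E,F] q_used=2 → run A
t=12: queue=[E,F] q_used=0 → run E
t=13: queue=[E,F] q_used=1 → run E
t=14: queue=[E,F] q_used=2 → run E
t=15: queue=[F,E] q_used=0 → run F
t=16: queue=[F,E] q_used=1 → run F
t=17: queue=[F,E] q_used=2 → run F
t=18: queue=[E,F] q_used=0 → run E
t=19: queue=[E,F] q_used=1 → run E
t=20: queue=[F] q_used=0 → run F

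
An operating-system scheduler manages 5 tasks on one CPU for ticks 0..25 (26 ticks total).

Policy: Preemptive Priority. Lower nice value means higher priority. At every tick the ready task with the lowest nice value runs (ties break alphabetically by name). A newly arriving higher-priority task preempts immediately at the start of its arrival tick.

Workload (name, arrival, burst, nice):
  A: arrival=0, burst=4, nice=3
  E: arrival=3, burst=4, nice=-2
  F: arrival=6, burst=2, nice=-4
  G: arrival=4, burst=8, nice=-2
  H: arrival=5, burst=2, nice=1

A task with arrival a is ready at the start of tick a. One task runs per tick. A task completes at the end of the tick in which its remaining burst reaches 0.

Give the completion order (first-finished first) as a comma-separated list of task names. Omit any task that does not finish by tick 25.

t=0: ready={A} → run A
t=1: ready={A} → run A
t=2: ready={A} → run A
t=3: ready={A,E} → run E
t=4: ready={A,E,G} → run E
t=5: ready={A,E,G,H} → run E
t=6: ready={A,E,F,G,H} → run F
t=7: ready={A,E,F,G,H} → run F
t=8: ready={A,E,G,H} → run E
t=9: ready={A,G,H} → run G
t=10: ready={A,G,H} → run G
t=11: ready={A,G,H} → run G
t=12: ready={A,G,H} → run G
t=13: ready={A,G,H} → run G
t=14: ready={A,G,H} → run G
t=15: ready={A,G,H} → run G
t=16: ready={A,G,H} → run G
t=17: ready={A,H} → run H
t=18: ready={A,H} → run H
t=19: ready={A} → run A
t=20: (idle)
t=21: (idle)
t=22: (idle)
t=23: (idle)
t=24: (idle)
t=25: (idle)

completion order = F, E, G, H, A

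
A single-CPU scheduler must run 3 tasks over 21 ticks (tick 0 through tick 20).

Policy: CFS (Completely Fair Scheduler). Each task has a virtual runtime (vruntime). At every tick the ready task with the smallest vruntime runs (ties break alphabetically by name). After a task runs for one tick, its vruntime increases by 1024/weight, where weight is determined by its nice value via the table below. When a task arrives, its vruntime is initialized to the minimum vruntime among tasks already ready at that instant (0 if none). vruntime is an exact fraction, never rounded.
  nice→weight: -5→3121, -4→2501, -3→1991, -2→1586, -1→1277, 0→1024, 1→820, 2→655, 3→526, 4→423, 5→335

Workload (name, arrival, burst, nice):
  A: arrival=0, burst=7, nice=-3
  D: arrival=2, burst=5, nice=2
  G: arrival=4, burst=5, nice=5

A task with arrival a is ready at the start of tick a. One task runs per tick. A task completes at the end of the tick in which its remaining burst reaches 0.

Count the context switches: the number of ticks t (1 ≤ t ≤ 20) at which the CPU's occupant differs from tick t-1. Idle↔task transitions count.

context switches = 11

t=0: vr[A=0] → run A
t=1: vr[A=1024/1991] → run A
t=2: vr[A=2048/1991 D=2048/1991] → run A
t=3: vr[A=3072/1991 D=2048/1991] → run D
t=4: vr[A=3072/1991 D=3380224/1304105 G=3072/1991] → run A
t=5: vr[A=4096/1991 D=3380224/1304105 G=3072/1991] → run G
t=6: vr[A=4096/1991 D=3380224/1304105 G=3067904/666985] → run A
t=7: vr[A=5120/1991 D=3380224/1304105 G=3067904/666985] → run A
t=8: vr[A=6144/1991 D=3380224/1304105 G=3067904/666985] → run D
t=9: vr[A=6144/1991 D=5419008/1304105 G=3067904/666985] → run A
t=10: vr[D=5419008/1304105 G=3067904/666985] → run D
t=11: vr[D=7457792/1304105 G=3067904/666985] → run G
t=12: vr[D=7457792/1304105 G=5106688/666985] → run D
t=13: vr[D=9496576/1304105 G=5106688/666985] → run D
t=14: vr[G=5106688/666985] → run G
t=15: vr[G=7145472/666985] → run G
t=16: vr[G=9184256/666985] → run G
t=17: (idle)
t=18: (idle)
t=19: (idle)
t=20: (idle)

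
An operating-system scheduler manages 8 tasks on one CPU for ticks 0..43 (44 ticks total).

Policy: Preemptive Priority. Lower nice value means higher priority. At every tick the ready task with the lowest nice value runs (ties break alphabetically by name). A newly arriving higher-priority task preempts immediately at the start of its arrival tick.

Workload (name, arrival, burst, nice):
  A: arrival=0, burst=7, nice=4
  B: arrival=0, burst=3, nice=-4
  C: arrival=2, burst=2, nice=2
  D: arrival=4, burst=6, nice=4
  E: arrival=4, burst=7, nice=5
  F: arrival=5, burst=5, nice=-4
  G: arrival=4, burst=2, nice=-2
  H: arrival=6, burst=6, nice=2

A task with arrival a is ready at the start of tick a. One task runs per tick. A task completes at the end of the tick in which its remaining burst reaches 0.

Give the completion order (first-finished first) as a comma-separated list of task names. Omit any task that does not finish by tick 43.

completion order = B, F, G, C, H, A, D, E

t=0: ready={A,B} → run B
t=1: ready={A,B} → run B
t=2: ready={A,B,C} → run B
t=3: ready={A,C} → run C
t=4: ready={A,C,D,E,G} → run G
t=5: ready={A,C,D,E,F,G} → run F
t=6: ready={A,C,D,E,F,G,H} → run F
t=7: ready={A,C,D,E,F,G,H} → run F
t=8: ready={A,C,D,E,F,G,H} → run F
t=9: ready={A,C,D,E,F,G,H} → run F
t=10: ready={A,C,D,E,G,H} → run G
t=11: ready={A,C,D,E,H} → run C
t=12: ready={A,D,E,H} → run H
t=13: ready={A,D,E,H} → run H
t=14: ready={A,D,E,H} → run H
t=15: ready={A,D,E,H} → run H
t=16: ready={A,D,E,H} → run H
t=17: ready={A,D,E,H} → run H
t=18: ready={A,D,E} → run A
t=19: ready={A,D,E} → run A
t=20: ready={A,D,E} → run A
t=21: ready={A,D,E} → run A
t=22: ready={A,D,E} → run A
t=23: ready={A,D,E} → run A
t=24: ready={A,D,E} → run A
t=25: ready={D,E} → run D
t=26: ready={D,E} → run D
t=27: ready={D,E} → run D
t=28: ready={D,E} → run D
t=29: ready={D,E} → run D
t=30: ready={D,E} → run D
t=31: ready={E} → run E
t=32: ready={E} → run E
t=33: ready={E} → run E
t=34: ready={E} → run E
t=35: ready={E} → run E
t=36: ready={E} → run E
t=37: ready={E} → run E
t=38: (idle)
t=39: (idle)
t=40: (idle)
t=41: (idle)
t=42: (idle)
t=43: (idle)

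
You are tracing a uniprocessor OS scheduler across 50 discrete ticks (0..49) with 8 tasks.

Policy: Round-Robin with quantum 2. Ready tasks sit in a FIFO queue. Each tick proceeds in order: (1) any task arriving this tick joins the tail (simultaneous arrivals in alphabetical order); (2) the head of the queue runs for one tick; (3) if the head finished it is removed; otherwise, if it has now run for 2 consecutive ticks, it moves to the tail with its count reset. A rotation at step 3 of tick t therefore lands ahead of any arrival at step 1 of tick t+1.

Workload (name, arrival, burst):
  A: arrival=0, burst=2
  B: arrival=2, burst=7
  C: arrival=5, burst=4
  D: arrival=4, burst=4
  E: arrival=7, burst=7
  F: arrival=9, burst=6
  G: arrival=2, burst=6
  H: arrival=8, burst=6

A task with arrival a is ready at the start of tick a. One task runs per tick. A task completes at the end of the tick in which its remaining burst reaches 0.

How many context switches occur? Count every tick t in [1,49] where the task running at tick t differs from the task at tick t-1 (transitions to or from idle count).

t=0: queue=[A] q_used=0 → run A
t=1: queue=[A] q_used=1 → run A
t=2: queue=[B,G] q_used=0 → run B
t=3: queue=[B,G] q_used=1 → run B
t=4: queue=[G,B,D] q_used=0 → run G
t=5: queue=[G,B,D,C] q_used=1 → run G
t=6: queue=[B,D,C,G] q_used=0 → run B
t=7: queue=[B,D,C,G,E] q_used=1 → run B
t=8: queue=[D,C,G,E,B,H] q_used=0 → run D
t=9: queue=[D,C,G,E,B,H,F] q_used=1 → run D
t=10: queue=[C,G,E,B,H,F,D] q_used=0 → run C
t=11: queue=[C,G,E,B,H,F,D] q_used=1 → run C
t=12: queue=[G,E,B,H,F,D,C] q_used=0 → run G
t=13: queue=[G,E,B,H,F,D,C] q_used=1 → run G
t=14: queue=[E,B,H,F,D,C,G] q_used=0 → run E
t=15: queue=[E,B,H,F,D,C,G] q_used=1 → run E
t=16: queue=[B,H,F,D,C,G,E] q_used=0 → run B
t=17: queue=[B,H,F,D,C,G,E] q_used=1 → run B
t=18: queue=[H,F,D,C,G,E,B] q_used=0 → run H
t=19: queue=[H,F,D,C,G,E,B] q_used=1 → run H
t=20: queue=[F,D,C,G,E,B,H] q_used=0 → run F
t=21: queue=[F,D,C,G,E,B,H] q_used=1 → run F
t=22: queue=[D,C,G,E,B,H,F] q_used=0 → run D
t=23: queue=[D,C,G,E,B,H,F] q_used=1 → run D
t=24: queue=[C,G,E,B,H,F] q_used=0 → run C
t=25: queue=[C,G,E,B,H,F] q_used=1 → run C
t=26: queue=[G,E,B,H,F] q_used=0 → run G
t=27: queue=[G,E,B,H,F] q_used=1 → run G
t=28: queue=[E,B,H,F] q_used=0 → run E
t=29: queue=[E,B,H,F] q_used=1 → run E
t=30: queue=[B,H,F,E] q_used=0 → run B
t=31: queue=[H,F,E] q_used=0 → run H
t=32: queue=[H,F,E] q_used=1 → run H
t=33: queue=[F,E,H] q_used=0 → run F
t=34: queue=[F,E,H] q_used=1 → run F
t=35: queue=[E,H,F] q_used=0 → run E
t=36: queue=[E,H,F] q_used=1 → run E
t=37: queue=[H,F,E] q_used=0 → run H
t=38: queue=[H,F,E] q_used=1 → run H
t=39: queue=[F,E] q_used=0 → run F
t=40: queue=[F,E] q_used=1 → run F
t=41: queue=[E] q_used=0 → run E
t=42: (idle)
t=43: (idle)
t=44: (idle)
t=45: (idle)
t=46: (idle)
t=47: (idle)
t=48: (idle)
t=49: (idle)

context switches = 22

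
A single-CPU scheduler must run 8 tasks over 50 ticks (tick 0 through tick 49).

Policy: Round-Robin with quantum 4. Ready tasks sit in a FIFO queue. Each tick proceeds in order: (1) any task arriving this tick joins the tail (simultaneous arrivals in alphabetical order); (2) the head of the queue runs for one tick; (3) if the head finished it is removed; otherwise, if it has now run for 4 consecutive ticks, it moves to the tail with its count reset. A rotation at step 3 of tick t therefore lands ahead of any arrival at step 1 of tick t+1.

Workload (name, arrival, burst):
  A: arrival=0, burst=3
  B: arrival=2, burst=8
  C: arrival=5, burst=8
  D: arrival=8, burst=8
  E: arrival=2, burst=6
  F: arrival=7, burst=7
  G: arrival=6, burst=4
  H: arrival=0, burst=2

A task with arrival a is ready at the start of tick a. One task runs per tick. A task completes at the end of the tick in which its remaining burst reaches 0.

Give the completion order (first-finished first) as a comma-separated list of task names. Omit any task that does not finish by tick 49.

t=0: queue=[A,H] q_used=0 → run A
t=1: queue=[A,H] q_used=1 → run A
t=2: queue=[A,H,B,E] q_used=2 → run A
t=3: queue=[H,B,E] q_used=0 → run H
t=4: queue=[H,B,E] q_used=1 → run H
t=5: queue=[B,E,C] q_used=0 → run B
t=6: queue=[B,E,C,G] q_used=1 → run B
t=7: queue=[B,E,C,G,F] q_used=2 → run B
t=8: queue=[B,E,C,G,F,D] q_used=3 → run B
t=9: queue=[E,C,G,F,D,B] q_used=0 → run E
t=10: queue=[E,C,G,F,D,B] q_used=1 → run E
t=11: queue=[E,C,G,F,D,B] q_used=2 → run E
t=12: queue=[E,C,G,F,D,B] q_used=3 → run E
t=13: queue=[C,G,F,D,B,E] q_used=0 → run C
t=14: queue=[C,G,F,D,B,E] q_used=1 → run C
t=15: queue=[C,G,F,D,B,E] q_used=2 → run C
t=16: queue=[C,G,F,D,B,E] q_used=3 → run C
t=17: queue=[G,F,D,B,E,C] q_used=0 → run G
t=18: queue=[G,F,D,B,E,C] q_used=1 → run G
t=19: queue=[G,F,D,B,E,C] q_used=2 → run G
t=20: queue=[G,F,D,B,E,C] q_used=3 → run G
t=21: queue=[F,D,B,E,C] q_used=0 → run F
t=22: queue=[F,D,B,E,C] q_used=1 → run F
t=23: queue=[F,D,B,E,C] q_used=2 → run F
t=24: queue=[F,D,B,E,C] q_used=3 → run F
t=25: queue=[D,B,E,C,F] q_used=0 → run D
t=26: queue=[D,B,E,C,F] q_used=1 → run D
t=27: queue=[D,B,E,C,F] q_used=2 → run D
t=28: queue=[D,B,E,C,F] q_used=3 → run D
t=29: queue=[B,E,C,F,D] q_used=0 → run B
t=30: queue=[B,E,C,F,D] q_used=1 → run B
t=31: queue=[B,E,C,F,D] q_used=2 → run B
t=32: queue=[B,E,C,F,D] q_used=3 → run B
t=33: queue=[E,C,F,D] q_used=0 → run E
t=34: queue=[E,C,F,D] q_used=1 → run E
t=35: queue=[C,F,D] q_used=0 → run C
t=36: queue=[C,F,D] q_used=1 → run C
t=37: queue=[C,F,D] q_used=2 → run C
t=38: queue=[C,F,D] q_used=3 → run C
t=39: queue=[F,D] q_used=0 → run F
t=40: queue=[F,D] q_used=1 → run F
t=41: queue=[F,D] q_used=2 → run F
t=42: queue=[D] q_used=0 → run D
t=43: queue=[D] q_used=1 → run D
t=44: queue=[D] q_used=2 → run D
t=45: queue=[D] q_used=3 → run D
t=46: (idle)
t=47: (idle)
t=48: (idle)
t=49: (idle)

completion order = A, H, G, B, E, C, F, D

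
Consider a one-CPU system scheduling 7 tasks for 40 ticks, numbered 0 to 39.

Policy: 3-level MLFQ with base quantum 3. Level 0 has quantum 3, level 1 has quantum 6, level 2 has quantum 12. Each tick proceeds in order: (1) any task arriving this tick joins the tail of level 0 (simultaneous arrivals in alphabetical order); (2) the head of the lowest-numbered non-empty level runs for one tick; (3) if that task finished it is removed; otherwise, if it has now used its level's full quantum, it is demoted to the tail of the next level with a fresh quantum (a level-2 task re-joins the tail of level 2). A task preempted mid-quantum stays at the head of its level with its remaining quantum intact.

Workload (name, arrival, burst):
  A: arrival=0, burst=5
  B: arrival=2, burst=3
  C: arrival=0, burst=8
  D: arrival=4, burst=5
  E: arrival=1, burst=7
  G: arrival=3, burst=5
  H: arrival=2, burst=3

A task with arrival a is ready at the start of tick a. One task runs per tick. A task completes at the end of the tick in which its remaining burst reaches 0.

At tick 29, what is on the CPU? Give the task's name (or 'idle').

t=0: L0/L1/L2 = AC/-/- → run A
t=1: L0/L1/L2 = ACE/-/- → run A
t=2: L0/L1/L2 = ACEBH/-/- → run A
t=3: L0/L1/L2 = CEBHG/A/- → run C
t=4: L0/L1/L2 = CEBHGD/A/- → run C
t=5: L0/L1/L2 = CEBHGD/A/- → run C
t=6: L0/L1/L2 = EBHGD/AC/- → run E
t=7: L0/L1/L2 = EBHGD/AC/- → run E
t=8: L0/L1/L2 = EBHGD/AC/- → run E
t=9: L0/L1/L2 = BHGD/ACE/- → run B
t=10: L0/L1/L2 = BHGD/ACE/- → run B
t=11: L0/L1/L2 = BHGD/ACE/- → run B
t=12: L0/L1/L2 = HGD/ACE/- → run H
t=13: L0/L1/L2 = HGD/ACE/- → run H
t=14: L0/L1/L2 = HGD/ACE/- → run H
t=15: L0/L1/L2 = GD/ACE/- → run G
t=16: L0/L1/L2 = GD/ACE/- → run G
t=17: L0/L1/L2 = GD/ACE/- → run G
t=18: L0/L1/L2 = D/ACEG/- → run D
t=19: L0/L1/L2 = D/ACEG/- → run D
t=20: L0/L1/L2 = D/ACEG/- → run D
t=21: L0/L1/L2 = -/ACEGD/- → run A
t=22: L0/L1/L2 = -/ACEGD/- → run A
t=23: L0/L1/L2 = -/CEGD/- → run C
t=24: L0/L1/L2 = -/CEGD/- → run C
t=25: L0/L1/L2 = -/CEGD/- → run C
t=26: L0/L1/L2 = -/CEGD/- → run C
t=27: L0/L1/L2 = -/CEGD/- → run C
t=28: L0/L1/L2 = -/EGD/- → run E
t=29: L0/L1/L2 = -/EGD/- → run E
t=30: L0/L1/L2 = -/EGD/- → run E
t=31: L0/L1/L2 = -/EGD/- → run E
t=32: L0/L1/L2 = -/GD/- → run G
t=33: L0/L1/L2 = -/GD/- → run G
t=34: L0/L1/L2 = -/D/- → run D
t=35: L0/L1/L2 = -/D/- → run D
t=36: (idle)
t=37: (idle)
t=38: (idle)
t=39: (idle)

running at tick 29 = E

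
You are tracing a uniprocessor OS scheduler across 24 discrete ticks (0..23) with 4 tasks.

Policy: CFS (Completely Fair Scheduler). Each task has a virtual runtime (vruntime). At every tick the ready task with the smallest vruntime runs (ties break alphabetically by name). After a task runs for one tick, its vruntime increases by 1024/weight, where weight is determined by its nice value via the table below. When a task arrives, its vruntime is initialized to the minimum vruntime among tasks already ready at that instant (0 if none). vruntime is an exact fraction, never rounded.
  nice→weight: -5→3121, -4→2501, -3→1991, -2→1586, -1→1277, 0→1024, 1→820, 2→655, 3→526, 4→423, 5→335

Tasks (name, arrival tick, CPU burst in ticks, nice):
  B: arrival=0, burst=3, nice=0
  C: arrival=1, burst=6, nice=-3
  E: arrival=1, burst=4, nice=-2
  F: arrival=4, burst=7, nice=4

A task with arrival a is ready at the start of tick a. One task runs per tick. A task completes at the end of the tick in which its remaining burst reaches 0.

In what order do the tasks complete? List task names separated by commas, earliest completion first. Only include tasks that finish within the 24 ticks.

t=0: vr[B=0] → run B
t=1: vr[B=1 C=1 E=1] → run B
t=2: vr[B=2 C=1 E=1] → run C
t=3: vr[B=2 C=3015/1991 E=1] → run E
t=4: vr[B=2 C=3015/1991 E=1305/793 F=3015/1991] → run C
t=5: vr[B=2 C=4039/1991 E=1305/793 F=3015/1991] → run F
t=6: vr[B=2 C=4039/1991 E=1305/793 F=3314129/842193] → run E
t=7: vr[B=2 C=4039/1991 E=1817/793 F=3314129/842193] → run B
t=8: vr[C=4039/1991 E=1817/793 F=3314129/842193] → run C
t=9: vr[C=5063/1991 E=1817/793 F=3314129/842193] → run E
t=10: vr[C=5063/1991 E=2329/793 F=3314129/842193] → run C
t=11: vr[C=6087/1991 E=2329/793 F=3314129/842193] → run E
t=12: vr[C=6087/1991 F=3314129/842193] → run C
t=13: vr[C=7111/1991 F=3314129/842193] → run C
t=14: vr[F=3314129/842193] → run F
t=15: vr[F=5352913/842193] → run F
t=16: vr[F=2463899/280731] → run F
t=17: vr[F=9430481/842193] → run F
t=18: vr[F=11469265/842193] → run F
t=19: vr[F=4502683/280731] → run F
t=20: (idle)
t=21: (idle)
t=22: (idle)
t=23: (idle)

completion order = B, E, C, F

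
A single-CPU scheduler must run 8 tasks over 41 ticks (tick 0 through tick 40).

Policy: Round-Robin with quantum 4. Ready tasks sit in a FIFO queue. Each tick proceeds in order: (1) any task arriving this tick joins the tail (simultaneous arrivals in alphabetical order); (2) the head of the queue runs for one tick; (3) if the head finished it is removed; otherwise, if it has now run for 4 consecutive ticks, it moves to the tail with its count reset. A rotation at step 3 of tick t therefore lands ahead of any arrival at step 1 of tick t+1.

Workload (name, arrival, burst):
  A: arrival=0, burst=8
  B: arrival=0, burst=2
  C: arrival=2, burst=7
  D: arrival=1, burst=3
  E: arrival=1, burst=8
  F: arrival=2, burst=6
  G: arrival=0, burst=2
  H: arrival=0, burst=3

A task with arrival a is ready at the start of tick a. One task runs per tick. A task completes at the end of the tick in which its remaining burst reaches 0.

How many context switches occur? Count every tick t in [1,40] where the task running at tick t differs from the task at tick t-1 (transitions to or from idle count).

context switches = 12

t=0: queue=[A,B,G,H] q_used=0 → run A
t=1: queue=[A,B,G,H,D,E] q_used=1 → run A
t=2: queue=[A,B,G,H,D,E,C,F] q_used=2 → run A
t=3: queue=[A,B,G,H,D,E,C,F] q_used=3 → run A
t=4: queue=[B,G,H,D,E,C,F,A] q_used=0 → run B
t=5: queue=[B,G,H,D,E,C,F,A] q_used=1 → run B
t=6: queue=[G,H,D,E,C,F,A] q_used=0 → run G
t=7: queue=[G,H,D,E,C,F,A] q_used=1 → run G
t=8: queue=[H,D,E,C,F,A] q_used=0 → run H
t=9: queue=[H,D,E,C,F,A] q_used=1 → run H
t=10: queue=[H,D,E,C,F,A] q_used=2 → run H
t=11: queue=[D,E,C,F,A] q_used=0 → run D
t=12: queue=[D,E,C,F,A] q_used=1 → run D
t=13: queue=[D,E,C,F,A] q_used=2 → run D
t=14: queue=[E,C,F,A] q_used=0 → run E
t=15: queue=[E,C,F,A] q_used=1 → run E
t=16: queue=[E,C,F,A] q_used=2 → run E
t=17: queue=[E,C,F,A] q_used=3 → run E
t=18: queue=[C,F,A,E] q_used=0 → run C
t=19: queue=[C,F,A,E] q_used=1 → run C
t=20: queue=[C,F,A,E] q_used=2 → run C
t=21: queue=[C,F,A,E] q_used=3 → run C
t=22: queue=[F,A,E,C] q_used=0 → run F
t=23: queue=[F,A,E,C] q_used=1 → run F
t=24: queue=[F,A,E,C] q_used=2 → run F
t=25: queue=[F,A,E,C] q_used=3 → run F
t=26: queue=[A,E,C,F] q_used=0 → run A
t=27: queue=[A,E,C,F] q_used=1 → run A
t=28: queue=[A,E,C,F] q_used=2 → run A
t=29: queue=[A,E,C,F] q_used=3 → run A
t=30: queue=[E,C,F] q_used=0 → run E
t=31: queue=[E,C,F] q_used=1 → run E
t=32: queue=[E,C,F] q_used=2 → run E
t=33: queue=[E,C,F] q_used=3 → run E
t=34: queue=[C,F] q_used=0 → run C
t=35: queue=[C,F] q_used=1 → run C
t=36: queue=[C,F] q_used=2 → run C
t=37: queue=[F] q_used=0 → run F
t=38: queue=[F] q_used=1 → run F
t=39: (idle)
t=40: (idle)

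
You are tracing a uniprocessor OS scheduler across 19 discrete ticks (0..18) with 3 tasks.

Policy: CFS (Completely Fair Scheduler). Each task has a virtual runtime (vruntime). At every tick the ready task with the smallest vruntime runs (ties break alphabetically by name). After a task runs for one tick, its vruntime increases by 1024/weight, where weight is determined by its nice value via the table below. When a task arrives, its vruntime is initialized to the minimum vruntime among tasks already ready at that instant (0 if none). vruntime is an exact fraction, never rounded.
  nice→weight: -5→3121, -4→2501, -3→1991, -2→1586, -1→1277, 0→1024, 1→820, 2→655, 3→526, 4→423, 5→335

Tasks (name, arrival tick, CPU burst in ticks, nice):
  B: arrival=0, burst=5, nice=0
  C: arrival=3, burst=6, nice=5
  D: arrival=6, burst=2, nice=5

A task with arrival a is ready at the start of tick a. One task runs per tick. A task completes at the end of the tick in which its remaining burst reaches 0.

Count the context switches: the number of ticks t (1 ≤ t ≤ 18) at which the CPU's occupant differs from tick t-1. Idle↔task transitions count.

t=0: vr[B=0] → run B
t=1: vr[B=1] → run B
t=2: vr[B=2] → run B
t=3: vr[B=3 C=3] → run B
t=4: vr[B=4 C=3] → run C
t=5: vr[B=4 C=2029/335] → run B
t=6: vr[C=2029/335 D=2029/335] → run C
t=7: vr[C=3053/335 D=2029/335] → run D
t=8: vr[C=3053/335 D=3053/335] → run C
t=9: vr[C=4077/335 D=3053/335] → run D
t=10: vr[C=4077/335] → run C
t=11: vr[C=5101/335] → run C
t=12: vr[C=1225/67] → run C
t=13: (idle)
t=14: (idle)
t=15: (idle)
t=16: (idle)
t=17: (idle)
t=18: (idle)

context switches = 8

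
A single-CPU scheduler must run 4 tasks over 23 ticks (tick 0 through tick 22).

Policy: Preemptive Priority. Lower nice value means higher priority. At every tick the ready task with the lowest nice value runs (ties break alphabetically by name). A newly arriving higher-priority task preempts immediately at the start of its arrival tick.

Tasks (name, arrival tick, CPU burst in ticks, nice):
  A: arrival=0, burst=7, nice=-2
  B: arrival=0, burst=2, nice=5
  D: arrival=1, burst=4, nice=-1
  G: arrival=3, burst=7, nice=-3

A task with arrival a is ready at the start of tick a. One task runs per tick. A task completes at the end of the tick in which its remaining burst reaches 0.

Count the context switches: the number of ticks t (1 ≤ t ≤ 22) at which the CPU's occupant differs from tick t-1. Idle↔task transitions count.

context switches = 5

t=0: ready={A,B} → run A
t=1: ready={A,B,D} → run A
t=2: ready={A,B,D} → run A
t=3: ready={A,B,D,G} → run G
t=4: ready={A,B,D,G} → run G
t=5: ready={A,B,D,G} → run G
t=6: ready={A,B,D,G} → run G
t=7: ready={A,B,D,G} → run G
t=8: ready={A,B,D,G} → run G
t=9: ready={A,B,D,G} → run G
t=10: ready={A,B,D} → run A
t=11: ready={A,B,D} → run A
t=12: ready={A,B,D} → run A
t=13: ready={A,B,D} → run A
t=14: ready={B,D} → run D
t=15: ready={B,D} → run D
t=16: ready={B,D} → run D
t=17: ready={B,D} → run D
t=18: ready={B} → run B
t=19: ready={B} → run B
t=20: (idle)
t=21: (idle)
t=22: (idle)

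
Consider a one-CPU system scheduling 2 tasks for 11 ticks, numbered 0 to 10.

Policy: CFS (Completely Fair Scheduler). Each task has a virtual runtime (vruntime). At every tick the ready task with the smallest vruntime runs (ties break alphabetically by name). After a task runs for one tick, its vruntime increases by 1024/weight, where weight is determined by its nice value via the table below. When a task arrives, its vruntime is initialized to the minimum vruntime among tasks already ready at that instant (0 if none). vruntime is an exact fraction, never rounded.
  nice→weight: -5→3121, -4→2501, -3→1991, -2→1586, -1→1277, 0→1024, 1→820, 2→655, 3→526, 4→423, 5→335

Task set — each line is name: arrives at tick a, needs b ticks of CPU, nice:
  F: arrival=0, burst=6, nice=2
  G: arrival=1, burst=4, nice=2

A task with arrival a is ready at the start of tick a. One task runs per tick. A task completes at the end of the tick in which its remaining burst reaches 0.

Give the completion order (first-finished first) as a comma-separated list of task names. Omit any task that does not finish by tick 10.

t=0: vr[F=0] → run F
t=1: vr[F=1024/655 G=1024/655] → run F
t=2: vr[F=2048/655 G=1024/655] → run G
t=3: vr[F=2048/655 G=2048/655] → run F
t=4: vr[F=3072/655 G=2048/655] → run G
t=5: vr[F=3072/655 G=3072/655] → run F
t=6: vr[F=4096/655 G=3072/655] → run G
t=7: vr[F=4096/655 G=4096/655] → run F
t=8: vr[F=1024/131 G=4096/655] → run G
t=9: vr[F=1024/131] → run F
t=10: (idle)

completion order = G, F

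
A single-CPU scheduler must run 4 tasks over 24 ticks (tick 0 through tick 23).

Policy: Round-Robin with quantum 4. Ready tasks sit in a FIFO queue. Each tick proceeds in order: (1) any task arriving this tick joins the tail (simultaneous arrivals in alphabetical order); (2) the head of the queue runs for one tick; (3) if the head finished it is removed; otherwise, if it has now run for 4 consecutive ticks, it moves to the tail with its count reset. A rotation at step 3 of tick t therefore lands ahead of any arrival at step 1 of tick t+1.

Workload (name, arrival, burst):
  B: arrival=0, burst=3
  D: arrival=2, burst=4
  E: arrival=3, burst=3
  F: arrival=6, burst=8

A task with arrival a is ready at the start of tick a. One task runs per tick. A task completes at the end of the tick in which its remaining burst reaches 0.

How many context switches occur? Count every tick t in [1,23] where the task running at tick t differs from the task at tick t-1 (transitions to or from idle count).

context switches = 4

t=0: queue=[B] q_used=0 → run B
t=1: queue=[B] q_used=1 → run B
t=2: queue=[B,D] q_used=2 → run B
t=3: queue=[D,E] q_used=0 → run D
t=4: queue=[D,E] q_used=1 → run D
t=5: queue=[D,E] q_used=2 → run D
t=6: queue=[D,E,F] q_used=3 → run D
t=7: queue=[E,F] q_used=0 → run E
t=8: queue=[E,F] q_used=1 → run E
t=9: queue=[E,F] q_used=2 → run E
t=10: queue=[F] q_used=0 → run F
t=11: queue=[F] q_used=1 → run F
t=12: queue=[F] q_used=2 → run F
t=13: queue=[F] q_used=3 → run F
t=14: queue=[F] q_used=0 → run F
t=15: queue=[F] q_used=1 → run F
t=16: queue=[F] q_used=2 → run F
t=17: queue=[F] q_used=3 → run F
t=18: (idle)
t=19: (idle)
t=20: (idle)
t=21: (idle)
t=22: (idle)
t=23: (idle)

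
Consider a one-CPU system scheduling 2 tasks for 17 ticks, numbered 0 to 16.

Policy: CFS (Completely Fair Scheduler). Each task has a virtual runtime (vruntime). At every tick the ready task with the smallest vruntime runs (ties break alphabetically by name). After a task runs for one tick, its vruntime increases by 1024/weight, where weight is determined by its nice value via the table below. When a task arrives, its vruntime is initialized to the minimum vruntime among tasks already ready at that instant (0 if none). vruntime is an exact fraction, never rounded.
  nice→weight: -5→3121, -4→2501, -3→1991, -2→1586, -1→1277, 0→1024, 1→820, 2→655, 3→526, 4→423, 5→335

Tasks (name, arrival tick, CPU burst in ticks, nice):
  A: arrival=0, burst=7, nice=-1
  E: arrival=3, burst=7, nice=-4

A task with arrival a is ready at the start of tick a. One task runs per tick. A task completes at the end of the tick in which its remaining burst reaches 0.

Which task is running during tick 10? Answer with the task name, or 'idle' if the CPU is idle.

t=0: vr[A=0] → run A
t=1: vr[A=1024/1277] → run A
t=2: vr[A=2048/1277] → run A
t=3: vr[A=3072/1277 E=3072/1277] → run A
t=4: vr[A=4096/1277 E=3072/1277] → run E
t=5: vr[A=4096/1277 E=8990720/3193777] → run E
t=6: vr[A=4096/1277 E=10298368/3193777] → run A
t=7: vr[A=5120/1277 E=10298368/3193777] → run E
t=8: vr[A=5120/1277 E=11606016/3193777] → run E
t=9: vr[A=5120/1277 E=12913664/3193777] → run A
t=10: vr[A=6144/1277 E=12913664/3193777] → run E
t=11: vr[A=6144/1277 E=14221312/3193777] → run E
t=12: vr[A=6144/1277 E=15528960/3193777] → run A
t=13: vr[E=15528960/3193777] → run E
t=14: (idle)
t=15: (idle)
t=16: (idle)

running at tick 10 = E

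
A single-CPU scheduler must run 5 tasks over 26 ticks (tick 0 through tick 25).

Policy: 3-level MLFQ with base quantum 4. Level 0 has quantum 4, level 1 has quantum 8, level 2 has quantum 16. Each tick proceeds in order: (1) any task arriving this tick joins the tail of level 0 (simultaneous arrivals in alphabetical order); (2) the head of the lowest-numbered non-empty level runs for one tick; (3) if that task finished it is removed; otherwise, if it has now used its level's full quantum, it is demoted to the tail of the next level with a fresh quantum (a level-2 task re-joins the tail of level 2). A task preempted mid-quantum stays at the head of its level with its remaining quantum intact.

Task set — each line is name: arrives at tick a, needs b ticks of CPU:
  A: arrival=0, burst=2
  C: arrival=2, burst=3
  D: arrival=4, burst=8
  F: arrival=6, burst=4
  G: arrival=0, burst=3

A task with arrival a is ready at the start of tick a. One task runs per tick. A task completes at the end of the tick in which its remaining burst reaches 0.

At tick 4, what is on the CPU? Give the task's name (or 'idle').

t=0: L0/L1/L2 = AG/-/- → run A
t=1: L0/L1/L2 = AG/-/- → run A
t=2: L0/L1/L2 = GC/-/- → run G
t=3: L0/L1/L2 = GC/-/- → run G
t=4: L0/L1/L2 = GCD/-/- → run G
t=5: L0/L1/L2 = CD/-/- → run C
t=6: L0/L1/L2 = CDF/-/- → run C
t=7: L0/L1/L2 = CDF/-/- → run C
t=8: L0/L1/L2 = DF/-/- → run D
t=9: L0/L1/L2 = DF/-/- → run D
t=10: L0/L1/L2 = DF/-/- → run D
t=11: L0/L1/L2 = DF/-/- → run D
t=12: L0/L1/L2 = F/D/- → run F
t=13: L0/L1/L2 = F/D/- → run F
t=14: L0/L1/L2 = F/D/- → run F
t=15: L0/L1/L2 = F/D/- → run F
t=16: L0/L1/L2 = -/D/- → run D
t=17: L0/L1/L2 = -/D/- → run D
t=18: L0/L1/L2 = -/D/- → run D
t=19: L0/L1/L2 = -/D/- → run D
t=20: (idle)
t=21: (idle)
t=22: (idle)
t=23: (idle)
t=24: (idle)
t=25: (idle)

running at tick 4 = G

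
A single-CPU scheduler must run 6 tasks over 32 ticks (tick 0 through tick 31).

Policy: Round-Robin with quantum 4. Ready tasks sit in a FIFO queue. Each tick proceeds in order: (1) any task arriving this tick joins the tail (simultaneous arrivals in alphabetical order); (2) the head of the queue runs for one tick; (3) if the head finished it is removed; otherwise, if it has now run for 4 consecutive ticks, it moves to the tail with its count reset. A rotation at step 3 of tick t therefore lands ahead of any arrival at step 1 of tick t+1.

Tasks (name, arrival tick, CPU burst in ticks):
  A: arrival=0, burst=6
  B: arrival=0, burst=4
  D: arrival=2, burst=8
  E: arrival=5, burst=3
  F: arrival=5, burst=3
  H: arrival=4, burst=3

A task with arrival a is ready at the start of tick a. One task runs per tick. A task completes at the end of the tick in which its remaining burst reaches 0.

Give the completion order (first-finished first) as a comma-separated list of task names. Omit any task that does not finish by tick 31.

completion order = B, A, H, E, F, D

t=0: queue=[A,B] q_used=0 → run A
t=1: queue=[A,B] q_used=1 → run A
t=2: queue=[A,B,D] q_used=2 → run A
t=3: queue=[A,B,D] q_used=3 → run A
t=4: queue=[B,D,A,H] q_used=0 → run B
t=5: queue=[B,D,A,H,E,F] q_used=1 → run B
t=6: queue=[B,D,A,H,E,F] q_used=2 → run B
t=7: queue=[B,D,A,H,E,F] q_used=3 → run B
t=8: queue=[D,A,H,E,F] q_used=0 → run D
t=9: queue=[D,A,H,E,F] q_used=1 → run D
t=10: queue=[D,A,H,E,F] q_used=2 → run D
t=11: queue=[D,A,H,E,F] q_used=3 → run D
t=12: queue=[A,H,E,F,D] q_used=0 → run A
t=13: queue=[A,H,E,F,D] q_used=1 → run A
t=14: queue=[H,E,F,D] q_used=0 → run H
t=15: queue=[H,E,F,D] q_used=1 → run H
t=16: queue=[H,E,F,D] q_used=2 → run H
t=17: queue=[E,F,D] q_used=0 → run E
t=18: queue=[E,F,D] q_used=1 → run E
t=19: queue=[E,F,D] q_used=2 → run E
t=20: queue=[F,D] q_used=0 → run F
t=21: queue=[F,D] q_used=1 → run F
t=22: queue=[F,D] q_used=2 → run F
t=23: queue=[D] q_used=0 → run D
t=24: queue=[D] q_used=1 → run D
t=25: queue=[D] q_used=2 → run D
t=26: queue=[D] q_used=3 → run D
t=27: (idle)
t=28: (idle)
t=29: (idle)
t=30: (idle)
t=31: (idle)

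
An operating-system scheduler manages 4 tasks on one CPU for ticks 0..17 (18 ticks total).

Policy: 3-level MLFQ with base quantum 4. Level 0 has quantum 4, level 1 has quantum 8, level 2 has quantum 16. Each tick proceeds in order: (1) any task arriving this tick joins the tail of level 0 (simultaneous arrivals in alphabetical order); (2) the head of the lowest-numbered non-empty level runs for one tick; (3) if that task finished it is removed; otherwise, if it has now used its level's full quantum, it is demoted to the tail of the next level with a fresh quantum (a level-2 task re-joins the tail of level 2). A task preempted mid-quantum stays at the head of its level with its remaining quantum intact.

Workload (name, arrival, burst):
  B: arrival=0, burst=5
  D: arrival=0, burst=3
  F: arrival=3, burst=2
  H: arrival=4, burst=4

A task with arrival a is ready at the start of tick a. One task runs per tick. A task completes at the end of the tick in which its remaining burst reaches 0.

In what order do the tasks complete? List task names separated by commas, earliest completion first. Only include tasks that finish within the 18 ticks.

t=0: L0/L1/L2 = BD/-/- → run B
t=1: L0/L1/L2 = BD/-/- → run B
t=2: L0/L1/L2 = BD/-/- → run B
t=3: L0/L1/L2 = BDF/-/- → run B
t=4: L0/L1/L2 = DFH/B/- → run D
t=5: L0/L1/L2 = DFH/B/- → run D
t=6: L0/L1/L2 = DFH/B/- → run D
t=7: L0/L1/L2 = FH/B/- → run F
t=8: L0/L1/L2 = FH/B/- → run F
t=9: L0/L1/L2 = H/B/- → run H
t=10: L0/L1/L2 = H/B/- → run H
t=11: L0/L1/L2 = H/B/- → run H
t=12: L0/L1/L2 = H/B/- → run H
t=13: L0/L1/L2 = -/B/- → run B
t=14: (idle)
t=15: (idle)
t=16: (idle)
t=17: (idle)

completion order = D, F, H, B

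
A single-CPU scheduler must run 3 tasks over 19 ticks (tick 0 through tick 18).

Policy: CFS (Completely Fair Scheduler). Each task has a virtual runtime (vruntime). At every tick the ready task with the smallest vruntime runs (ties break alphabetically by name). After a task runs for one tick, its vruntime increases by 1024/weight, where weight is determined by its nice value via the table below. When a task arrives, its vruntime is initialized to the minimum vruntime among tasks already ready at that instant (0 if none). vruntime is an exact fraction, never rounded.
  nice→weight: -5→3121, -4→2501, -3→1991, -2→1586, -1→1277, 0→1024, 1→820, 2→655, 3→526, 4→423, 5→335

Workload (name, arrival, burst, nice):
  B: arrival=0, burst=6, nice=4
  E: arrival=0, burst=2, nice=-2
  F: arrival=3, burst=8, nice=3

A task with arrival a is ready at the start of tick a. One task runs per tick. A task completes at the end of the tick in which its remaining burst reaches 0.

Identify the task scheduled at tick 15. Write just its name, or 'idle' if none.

t=0: vr[B=0 E=0] → run B
t=1: vr[B=1024/423 E=0] → run E
t=2: vr[B=1024/423 E=512/793] → run E
t=3: vr[B=1024/423 F=1024/423] → run B
t=4: vr[B=2048/423 F=1024/423] → run F
t=5: vr[B=2048/423 F=485888/111249] → run F
t=6: vr[B=2048/423 F=702464/111249] → run B
t=7: vr[B=1024/141 F=702464/111249] → run F
t=8: vr[B=1024/141 F=919040/111249] → run B
t=9: vr[B=4096/423 F=919040/111249] → run F
t=10: vr[B=4096/423 F=1135616/111249] → run B
t=11: vr[B=5120/423 F=1135616/111249] → run F
t=12: vr[B=5120/423 F=1352192/111249] → run B
t=13: vr[F=1352192/111249] → run F
t=14: vr[F=1568768/111249] → run F
t=15: vr[F=1785344/111249] → run F
t=16: (idle)
t=17: (idle)
t=18: (idle)

running at tick 15 = F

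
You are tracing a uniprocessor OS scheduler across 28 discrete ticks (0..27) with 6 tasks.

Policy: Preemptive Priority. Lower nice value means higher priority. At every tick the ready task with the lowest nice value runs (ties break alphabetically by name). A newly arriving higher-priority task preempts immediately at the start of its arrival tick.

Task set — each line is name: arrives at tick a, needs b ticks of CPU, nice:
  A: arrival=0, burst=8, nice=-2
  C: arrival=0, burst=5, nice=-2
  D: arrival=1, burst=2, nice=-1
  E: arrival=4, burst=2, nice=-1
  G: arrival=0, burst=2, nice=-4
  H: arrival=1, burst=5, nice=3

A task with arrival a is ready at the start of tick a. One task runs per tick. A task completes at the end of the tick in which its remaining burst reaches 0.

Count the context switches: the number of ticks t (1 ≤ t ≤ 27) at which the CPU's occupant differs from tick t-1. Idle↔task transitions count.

t=0: ready={A,C,G} → run G
t=1: ready={A,C,D,G,H} → run G
t=2: ready={A,C,D,H} → run A
t=3: ready={A,C,D,H} → run A
t=4: ready={A,C,D,E,H} → run A
t=5: ready={A,C,D,E,H} → run A
t=6: ready={A,C,D,E,H} → run A
t=7: ready={A,C,D,E,H} → run A
t=8: ready={A,C,D,E,H} → run A
t=9: ready={A,C,D,E,H} → run A
t=10: ready={C,D,E,H} → run C
t=11: ready={C,D,E,H} → run C
t=12: ready={C,D,E,H} → run C
t=13: ready={C,D,E,H} → run C
t=14: ready={C,D,E,H} → run C
t=15: ready={D,E,H} → run D
t=16: ready={D,E,H} → run D
t=17: ready={E,H} → run E
t=18: ready={E,H} → run E
t=19: ready={H} → run H
t=20: ready={H} → run H
t=21: ready={H} → run H
t=22: ready={H} → run H
t=23: ready={H} → run H
t=24: (idle)
t=25: (idle)
t=26: (idle)
t=27: (idle)

context switches = 6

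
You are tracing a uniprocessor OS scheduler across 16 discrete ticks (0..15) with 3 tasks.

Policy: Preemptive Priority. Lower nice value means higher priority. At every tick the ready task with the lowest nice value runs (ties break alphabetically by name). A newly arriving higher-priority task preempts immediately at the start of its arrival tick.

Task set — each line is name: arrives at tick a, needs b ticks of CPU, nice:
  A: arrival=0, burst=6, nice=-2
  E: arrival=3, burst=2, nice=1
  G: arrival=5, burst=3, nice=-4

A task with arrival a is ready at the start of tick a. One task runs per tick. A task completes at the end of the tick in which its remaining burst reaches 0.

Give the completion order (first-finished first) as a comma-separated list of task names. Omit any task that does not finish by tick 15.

t=0: ready={A} → run A
t=1: ready={A} → run A
t=2: ready={A} → run A
t=3: ready={A,E} → run A
t=4: ready={A,E} → run A
t=5: ready={A,E,G} → run G
t=6: ready={A,E,G} → run G
t=7: ready={A,E,G} → run G
t=8: ready={A,E} → run A
t=9: ready={E} → run E
t=10: ready={E} → run E
t=11: (idle)
t=12: (idle)
t=13: (idle)
t=14: (idle)
t=15: (idle)

completion order = G, A, E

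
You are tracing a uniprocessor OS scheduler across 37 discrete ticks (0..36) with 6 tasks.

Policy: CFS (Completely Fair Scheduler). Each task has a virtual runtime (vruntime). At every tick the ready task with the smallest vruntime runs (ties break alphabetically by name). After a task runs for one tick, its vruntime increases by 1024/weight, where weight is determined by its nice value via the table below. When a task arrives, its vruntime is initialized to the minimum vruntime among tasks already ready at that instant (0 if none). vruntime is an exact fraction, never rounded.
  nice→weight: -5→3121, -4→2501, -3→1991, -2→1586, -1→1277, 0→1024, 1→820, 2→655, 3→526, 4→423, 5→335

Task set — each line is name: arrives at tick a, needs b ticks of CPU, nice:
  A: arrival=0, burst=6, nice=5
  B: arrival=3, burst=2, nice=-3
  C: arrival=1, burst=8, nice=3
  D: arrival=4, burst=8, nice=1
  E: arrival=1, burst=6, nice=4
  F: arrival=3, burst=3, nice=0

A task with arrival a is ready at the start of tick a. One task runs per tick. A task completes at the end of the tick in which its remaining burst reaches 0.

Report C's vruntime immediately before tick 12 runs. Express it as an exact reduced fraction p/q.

vruntime(C, start of tick 12) = 612352/88105

t=0: vr[A=0] → run A
t=1: vr[A=1024/335 C=1024/335 E=1024/335] → run A
t=2: vr[A=2048/335 C=1024/335 E=1024/335] → run C
t=3: vr[A=2048/335 B=1024/335 C=440832/88105 E=1024/335 F=1024/335] → run B
t=4: vr[A=2048/335 B=2381824/666985 C=440832/88105 D=1024/335 E=1024/335 F=1024/335] → run D
t=5: vr[A=2048/335 B=2381824/666985 C=440832/88105 D=59136/13735 E=1024/335 F=1024/335] → run E
t=6: vr[A=2048/335 B=2381824/666985 C=440832/88105 D=59136/13735 E=776192/141705 F=1024/335] → run F
t=7: vr[A=2048/335 B=2381824/666985 C=440832/88105 D=59136/13735 E=776192/141705 F=1359/335] → run B
t=8: vr[A=2048/335 C=440832/88105 D=59136/13735 E=776192/141705 F=1359/335] → run F
t=9: vr[A=2048/335 C=440832/88105 D=59136/13735 E=776192/141705 F=1694/335] → run D
t=10: vr[A=2048/335 C=440832/88105 D=76288/13735 E=776192/141705 F=1694/335] → run C
t=11: vr[A=2048/335 C=612352/88105 D=76288/13735 E=776192/141705 F=1694/335] → run F
t=12: vr[A=2048/335 C=612352/88105 D=76288/13735 E=776192/141705] → run E
t=13: vr[A=2048/335 C=612352/88105 D=76288/13735 E=1119232/141705] → run D
t=14: vr[A=2048/335 C=612352/88105 D=18688/2747 E=1119232/141705] → run A
t=15: vr[A=3072/335 C=612352/88105 D=18688/2747 E=1119232/141705] → run D
t=16: vr[A=3072/335 C=612352/88105 D=110592/13735 E=1119232/141705] → run C
t=17: vr[A=3072/335 C=783872/88105 D=110592/13735 E=1119232/141705] → run E
t=18: vr[A=3072/335 C=783872/88105 D=110592/13735 E=487424/47235] → run D
t=19: vr[A=3072/335 C=783872/88105 D=127744/13735 E=487424/47235] → run C
t=20: vr[A=3072/335 C=955392/88105 D=127744/13735 E=487424/47235] → run A
t=21: vr[A=4096/335 C=955392/88105 D=127744/13735 E=487424/47235] → run D
t=22: vr[A=4096/335 C=955392/88105 D=144896/13735 E=487424/47235] → run E
t=23: vr[A=4096/335 C=955392/88105 D=144896/13735 E=1805312/141705] → run D
t=24: vr[A=4096/335 C=955392/88105 D=162048/13735 E=1805312/141705] → run C
t=25: vr[A=4096/335 C=1126912/88105 D=162048/13735 E=1805312/141705] → run D
t=26: vr[A=4096/335 C=1126912/88105 E=1805312/141705] → run A
t=27: vr[A=1024/67 C=1126912/88105 E=1805312/141705] → run E
t=28: vr[A=1024/67 C=1126912/88105 E=2148352/141705] → run C
t=29: vr[A=1024/67 C=1298432/88105 E=2148352/141705] → run C
t=30: vr[A=1024/67 C=1469952/88105 E=2148352/141705] → run E
t=31: vr[A=1024/67 C=1469952/88105] → run A
t=32: vr[C=1469952/88105] → run C
t=33: (idle)
t=34: (idle)
t=35: (idle)
t=36: (idle)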